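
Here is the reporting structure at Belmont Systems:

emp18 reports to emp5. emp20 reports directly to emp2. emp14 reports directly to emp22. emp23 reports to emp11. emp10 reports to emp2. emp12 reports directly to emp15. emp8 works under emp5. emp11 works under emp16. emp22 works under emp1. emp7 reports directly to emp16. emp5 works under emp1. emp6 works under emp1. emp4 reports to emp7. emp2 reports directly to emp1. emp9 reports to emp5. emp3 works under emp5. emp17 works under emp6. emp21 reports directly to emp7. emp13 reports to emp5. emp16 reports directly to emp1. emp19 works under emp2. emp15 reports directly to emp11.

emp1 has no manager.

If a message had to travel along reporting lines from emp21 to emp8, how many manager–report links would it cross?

5

emp21 is 3 levels below emp1, and emp8 is 2 levels below emp1 (their lowest common manager). The shortest path runs up from emp21 to emp1 and back down to emp8: 3 + 2 = 5 links.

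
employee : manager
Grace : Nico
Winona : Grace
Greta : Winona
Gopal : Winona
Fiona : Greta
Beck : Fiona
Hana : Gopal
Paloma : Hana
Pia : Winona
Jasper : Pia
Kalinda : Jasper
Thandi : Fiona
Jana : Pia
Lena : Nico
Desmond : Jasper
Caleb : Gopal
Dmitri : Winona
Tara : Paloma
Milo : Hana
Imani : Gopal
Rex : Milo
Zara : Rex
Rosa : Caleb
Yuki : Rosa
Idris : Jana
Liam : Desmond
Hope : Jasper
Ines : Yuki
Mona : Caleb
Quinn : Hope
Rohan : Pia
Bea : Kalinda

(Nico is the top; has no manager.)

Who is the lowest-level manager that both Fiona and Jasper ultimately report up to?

Winona

Fiona's chain of managers is Greta, Winona, Grace, Nico. Jasper's chain of managers is Pia, Winona, Grace, Nico. The first manager that appears in both chains is Winona.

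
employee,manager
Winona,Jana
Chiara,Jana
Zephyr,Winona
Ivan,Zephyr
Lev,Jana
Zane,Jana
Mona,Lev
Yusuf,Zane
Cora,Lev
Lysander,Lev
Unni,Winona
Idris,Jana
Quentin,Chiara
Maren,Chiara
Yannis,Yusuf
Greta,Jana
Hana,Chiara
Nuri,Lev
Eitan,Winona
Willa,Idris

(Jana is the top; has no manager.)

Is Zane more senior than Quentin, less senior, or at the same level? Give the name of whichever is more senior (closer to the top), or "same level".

Zane

Zane is 1 level below Jana; Quentin is 2. Zane is higher.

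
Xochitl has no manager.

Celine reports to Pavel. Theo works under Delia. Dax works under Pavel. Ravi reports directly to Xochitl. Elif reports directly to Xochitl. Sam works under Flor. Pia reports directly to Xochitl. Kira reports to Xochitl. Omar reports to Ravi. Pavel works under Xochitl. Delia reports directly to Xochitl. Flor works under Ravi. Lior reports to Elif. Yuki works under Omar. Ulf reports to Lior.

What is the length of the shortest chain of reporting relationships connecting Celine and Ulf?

5

Celine is 2 levels below Xochitl, and Ulf is 3 levels below Xochitl (their lowest common manager). The shortest path runs up from Celine to Xochitl and back down to Ulf: 2 + 3 = 5 links.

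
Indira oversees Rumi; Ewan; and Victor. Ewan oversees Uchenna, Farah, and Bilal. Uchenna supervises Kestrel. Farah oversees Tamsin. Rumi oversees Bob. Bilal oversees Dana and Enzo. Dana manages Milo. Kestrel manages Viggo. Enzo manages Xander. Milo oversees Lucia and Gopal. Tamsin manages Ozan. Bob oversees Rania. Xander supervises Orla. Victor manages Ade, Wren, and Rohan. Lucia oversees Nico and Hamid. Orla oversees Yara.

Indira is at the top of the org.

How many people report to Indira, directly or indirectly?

Indira directly manages Ewan, Rumi, Victor. Under Ewan: Bilal, Enzo, Xander, Orla, Yara, Dana, Milo, Gopal, Lucia, Nico, Hamid, Farah, Tamsin, Ozan, Uchenna, Kestrel, Viggo (17). Under Rumi: Bob, Rania (2). Under Victor: Rohan, Wren, Ade (3). So Indira's organization is 3 direct reports plus everyone under them: 18 + 3 + 4 = 25.

25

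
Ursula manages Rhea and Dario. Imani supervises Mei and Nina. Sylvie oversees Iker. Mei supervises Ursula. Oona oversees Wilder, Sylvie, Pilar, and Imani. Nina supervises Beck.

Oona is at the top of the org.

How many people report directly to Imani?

Imani directly manages Mei, Nina. That is 2 direct reports.

2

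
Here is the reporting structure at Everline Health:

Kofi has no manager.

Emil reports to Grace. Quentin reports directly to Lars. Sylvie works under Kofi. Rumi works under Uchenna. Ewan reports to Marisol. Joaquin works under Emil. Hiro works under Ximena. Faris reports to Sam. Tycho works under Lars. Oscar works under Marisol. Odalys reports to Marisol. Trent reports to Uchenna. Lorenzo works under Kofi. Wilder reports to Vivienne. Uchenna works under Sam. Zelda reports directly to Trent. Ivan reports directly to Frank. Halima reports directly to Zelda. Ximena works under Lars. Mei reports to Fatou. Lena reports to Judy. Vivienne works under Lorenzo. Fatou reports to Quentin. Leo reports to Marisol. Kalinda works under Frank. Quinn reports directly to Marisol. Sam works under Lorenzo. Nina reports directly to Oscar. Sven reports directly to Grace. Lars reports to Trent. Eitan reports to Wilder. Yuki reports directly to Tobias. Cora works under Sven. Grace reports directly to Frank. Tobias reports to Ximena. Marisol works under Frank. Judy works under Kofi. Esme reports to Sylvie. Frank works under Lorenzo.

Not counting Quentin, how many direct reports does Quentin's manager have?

Quentin reports to Lars. Lars's other direct reports are Ximena, Tycho — 2 peers.

2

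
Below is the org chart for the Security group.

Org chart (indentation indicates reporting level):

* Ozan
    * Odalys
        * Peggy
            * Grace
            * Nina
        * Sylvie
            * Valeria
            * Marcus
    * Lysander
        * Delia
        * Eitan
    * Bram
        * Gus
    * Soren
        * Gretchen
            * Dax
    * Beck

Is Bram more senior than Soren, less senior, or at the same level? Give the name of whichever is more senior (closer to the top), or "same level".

Both Bram and Soren are 1 level below Ozan.

same level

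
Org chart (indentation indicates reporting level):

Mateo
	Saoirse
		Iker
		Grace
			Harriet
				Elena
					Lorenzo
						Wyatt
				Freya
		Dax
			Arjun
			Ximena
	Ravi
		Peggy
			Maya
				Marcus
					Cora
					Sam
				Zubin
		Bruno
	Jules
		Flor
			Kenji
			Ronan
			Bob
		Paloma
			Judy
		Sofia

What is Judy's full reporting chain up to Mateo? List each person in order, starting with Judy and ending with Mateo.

Judy -> Paloma -> Jules -> Mateo

Judy reports to Paloma. Paloma reports to Jules. Jules reports to Mateo. Mateo is at the top.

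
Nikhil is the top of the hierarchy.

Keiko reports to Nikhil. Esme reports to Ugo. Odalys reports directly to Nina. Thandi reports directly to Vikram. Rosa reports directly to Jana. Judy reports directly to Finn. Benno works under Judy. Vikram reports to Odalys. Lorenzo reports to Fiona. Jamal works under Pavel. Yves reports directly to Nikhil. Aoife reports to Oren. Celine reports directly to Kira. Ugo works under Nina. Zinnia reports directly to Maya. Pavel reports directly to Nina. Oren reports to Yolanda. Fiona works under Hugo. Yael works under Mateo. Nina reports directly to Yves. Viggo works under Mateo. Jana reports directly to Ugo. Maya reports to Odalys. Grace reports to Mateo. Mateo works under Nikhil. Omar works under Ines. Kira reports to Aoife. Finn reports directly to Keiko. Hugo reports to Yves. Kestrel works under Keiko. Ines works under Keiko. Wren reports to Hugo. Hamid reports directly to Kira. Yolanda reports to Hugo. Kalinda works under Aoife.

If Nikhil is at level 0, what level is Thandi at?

Chain from Thandi up to Nikhil: Thandi → Vikram → Odalys → Nina → Yves → Nikhil. That is 5 steps up, so Thandi is 5 levels below Nikhil.

5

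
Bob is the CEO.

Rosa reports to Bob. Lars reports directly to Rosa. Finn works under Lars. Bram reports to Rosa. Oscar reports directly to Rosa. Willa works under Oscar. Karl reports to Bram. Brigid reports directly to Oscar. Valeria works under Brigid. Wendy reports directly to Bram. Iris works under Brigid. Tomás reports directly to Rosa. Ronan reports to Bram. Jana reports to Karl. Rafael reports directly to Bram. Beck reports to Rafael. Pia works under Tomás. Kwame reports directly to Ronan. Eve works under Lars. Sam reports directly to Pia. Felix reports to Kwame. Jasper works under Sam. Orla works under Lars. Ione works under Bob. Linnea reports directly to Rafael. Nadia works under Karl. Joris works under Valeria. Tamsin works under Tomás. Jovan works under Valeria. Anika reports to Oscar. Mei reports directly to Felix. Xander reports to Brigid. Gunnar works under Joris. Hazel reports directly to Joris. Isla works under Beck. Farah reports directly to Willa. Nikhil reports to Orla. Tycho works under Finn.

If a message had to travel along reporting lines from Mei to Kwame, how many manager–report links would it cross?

Mei is in Kwame's organization: the chain from Mei up to Kwame is Mei → Felix → Kwame, which is 2 links.

2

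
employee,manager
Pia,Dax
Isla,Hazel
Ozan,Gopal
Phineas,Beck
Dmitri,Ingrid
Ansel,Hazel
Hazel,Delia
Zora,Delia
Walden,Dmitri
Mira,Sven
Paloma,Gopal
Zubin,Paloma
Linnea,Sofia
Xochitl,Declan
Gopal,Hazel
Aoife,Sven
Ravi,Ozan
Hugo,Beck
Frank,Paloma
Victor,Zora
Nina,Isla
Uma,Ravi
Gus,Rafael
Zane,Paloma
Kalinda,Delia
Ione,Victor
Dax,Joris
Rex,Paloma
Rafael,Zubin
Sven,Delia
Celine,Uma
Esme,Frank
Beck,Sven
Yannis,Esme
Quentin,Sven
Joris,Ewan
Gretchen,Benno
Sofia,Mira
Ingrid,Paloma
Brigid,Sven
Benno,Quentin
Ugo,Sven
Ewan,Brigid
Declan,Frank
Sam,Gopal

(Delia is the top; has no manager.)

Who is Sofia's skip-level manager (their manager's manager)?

Sven

Sofia reports to Mira, and Mira reports to Sven. So Sofia's skip-level manager is Sven.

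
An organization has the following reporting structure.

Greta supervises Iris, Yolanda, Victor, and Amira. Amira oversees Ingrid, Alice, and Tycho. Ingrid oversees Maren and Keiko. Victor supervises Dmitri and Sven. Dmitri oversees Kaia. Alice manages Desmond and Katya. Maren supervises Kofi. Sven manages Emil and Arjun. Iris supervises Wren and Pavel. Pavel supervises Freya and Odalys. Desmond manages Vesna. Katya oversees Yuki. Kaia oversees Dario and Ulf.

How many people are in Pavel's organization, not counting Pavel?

2

Pavel directly manages Freya, Odalys. Freya has no reports. Odalys has no reports. So Pavel's organization is 2 direct reports plus everyone under them: 1 + 1 = 2.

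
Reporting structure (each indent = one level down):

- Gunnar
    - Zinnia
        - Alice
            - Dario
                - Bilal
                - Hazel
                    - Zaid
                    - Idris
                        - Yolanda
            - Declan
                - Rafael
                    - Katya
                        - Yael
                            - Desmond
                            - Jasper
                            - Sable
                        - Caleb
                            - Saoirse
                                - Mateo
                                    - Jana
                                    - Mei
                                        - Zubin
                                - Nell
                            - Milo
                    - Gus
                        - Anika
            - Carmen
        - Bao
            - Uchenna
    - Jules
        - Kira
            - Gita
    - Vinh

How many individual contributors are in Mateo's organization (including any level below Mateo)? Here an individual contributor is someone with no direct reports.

The people in Mateo's organization with no one reporting to them are Zubin, Jana. That is 2.

2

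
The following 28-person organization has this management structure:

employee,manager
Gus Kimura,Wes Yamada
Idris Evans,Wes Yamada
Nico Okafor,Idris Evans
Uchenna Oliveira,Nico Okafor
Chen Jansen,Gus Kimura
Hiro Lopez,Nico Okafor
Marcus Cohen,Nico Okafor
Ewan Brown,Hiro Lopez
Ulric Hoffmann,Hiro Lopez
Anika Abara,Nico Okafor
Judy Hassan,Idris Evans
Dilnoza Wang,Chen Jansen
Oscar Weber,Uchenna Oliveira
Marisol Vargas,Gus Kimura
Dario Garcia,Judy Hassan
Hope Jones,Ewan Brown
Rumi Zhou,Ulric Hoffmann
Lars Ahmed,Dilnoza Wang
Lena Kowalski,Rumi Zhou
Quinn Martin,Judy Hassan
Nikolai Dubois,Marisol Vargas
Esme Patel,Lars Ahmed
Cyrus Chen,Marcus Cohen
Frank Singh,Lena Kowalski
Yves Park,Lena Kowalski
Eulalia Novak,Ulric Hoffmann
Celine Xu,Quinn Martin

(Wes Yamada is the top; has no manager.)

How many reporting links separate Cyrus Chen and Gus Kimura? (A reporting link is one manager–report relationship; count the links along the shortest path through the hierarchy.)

5

Cyrus Chen is 4 levels below Wes Yamada, and Gus Kimura is 1 level below Wes Yamada (their lowest common manager). The shortest path runs up from Cyrus Chen to Wes Yamada and back down to Gus Kimura: 4 + 1 = 5 links.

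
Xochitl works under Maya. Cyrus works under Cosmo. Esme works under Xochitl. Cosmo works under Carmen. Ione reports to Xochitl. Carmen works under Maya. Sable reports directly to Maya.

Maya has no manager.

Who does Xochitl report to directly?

Xochitl reports directly to Maya.

Maya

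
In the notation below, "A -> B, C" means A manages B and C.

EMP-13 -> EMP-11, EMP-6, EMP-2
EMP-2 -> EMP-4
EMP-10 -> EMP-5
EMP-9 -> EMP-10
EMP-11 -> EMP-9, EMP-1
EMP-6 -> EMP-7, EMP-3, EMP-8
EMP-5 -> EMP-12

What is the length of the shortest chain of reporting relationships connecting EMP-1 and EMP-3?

EMP-1 is 2 levels below EMP-13, and EMP-3 is 2 levels below EMP-13 (their lowest common manager). The shortest path runs up from EMP-1 to EMP-13 and back down to EMP-3: 2 + 2 = 4 links.

4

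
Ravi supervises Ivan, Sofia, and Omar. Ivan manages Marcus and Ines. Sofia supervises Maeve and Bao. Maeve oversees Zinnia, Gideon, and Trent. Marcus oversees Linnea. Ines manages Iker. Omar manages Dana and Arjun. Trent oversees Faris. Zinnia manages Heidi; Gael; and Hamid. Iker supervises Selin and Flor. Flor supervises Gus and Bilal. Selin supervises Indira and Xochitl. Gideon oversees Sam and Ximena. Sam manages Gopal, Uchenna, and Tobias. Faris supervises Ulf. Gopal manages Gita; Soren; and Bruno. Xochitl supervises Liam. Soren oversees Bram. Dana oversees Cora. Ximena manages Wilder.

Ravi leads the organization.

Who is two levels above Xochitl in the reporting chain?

Iker

Xochitl reports to Selin, and Selin reports to Iker. So Xochitl's skip-level manager is Iker.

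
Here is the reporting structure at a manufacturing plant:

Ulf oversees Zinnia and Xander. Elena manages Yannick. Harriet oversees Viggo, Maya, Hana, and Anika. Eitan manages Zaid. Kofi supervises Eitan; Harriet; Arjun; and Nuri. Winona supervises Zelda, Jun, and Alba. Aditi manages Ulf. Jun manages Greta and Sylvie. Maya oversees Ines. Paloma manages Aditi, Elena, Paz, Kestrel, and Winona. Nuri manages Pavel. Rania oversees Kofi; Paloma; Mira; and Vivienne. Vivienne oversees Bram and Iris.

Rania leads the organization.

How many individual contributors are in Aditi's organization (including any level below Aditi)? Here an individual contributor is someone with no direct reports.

2

The people in Aditi's organization with no one reporting to them are Xander, Zinnia. That is 2.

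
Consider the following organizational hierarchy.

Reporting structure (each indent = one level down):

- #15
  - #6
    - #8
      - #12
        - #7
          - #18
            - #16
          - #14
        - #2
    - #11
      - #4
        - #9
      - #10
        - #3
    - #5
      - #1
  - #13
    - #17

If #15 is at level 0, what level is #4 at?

3

Chain from #4 up to #15: #4 → #11 → #6 → #15. That is 3 steps up, so #4 is 3 levels below #15.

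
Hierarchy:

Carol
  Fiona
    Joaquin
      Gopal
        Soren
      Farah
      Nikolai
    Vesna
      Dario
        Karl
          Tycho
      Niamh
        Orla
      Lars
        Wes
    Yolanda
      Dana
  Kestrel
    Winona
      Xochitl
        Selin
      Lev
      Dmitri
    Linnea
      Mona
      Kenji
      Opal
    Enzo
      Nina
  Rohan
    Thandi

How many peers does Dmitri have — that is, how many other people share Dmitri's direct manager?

2

Dmitri reports to Winona. Winona's other direct reports are Xochitl, Lev — 2 peers.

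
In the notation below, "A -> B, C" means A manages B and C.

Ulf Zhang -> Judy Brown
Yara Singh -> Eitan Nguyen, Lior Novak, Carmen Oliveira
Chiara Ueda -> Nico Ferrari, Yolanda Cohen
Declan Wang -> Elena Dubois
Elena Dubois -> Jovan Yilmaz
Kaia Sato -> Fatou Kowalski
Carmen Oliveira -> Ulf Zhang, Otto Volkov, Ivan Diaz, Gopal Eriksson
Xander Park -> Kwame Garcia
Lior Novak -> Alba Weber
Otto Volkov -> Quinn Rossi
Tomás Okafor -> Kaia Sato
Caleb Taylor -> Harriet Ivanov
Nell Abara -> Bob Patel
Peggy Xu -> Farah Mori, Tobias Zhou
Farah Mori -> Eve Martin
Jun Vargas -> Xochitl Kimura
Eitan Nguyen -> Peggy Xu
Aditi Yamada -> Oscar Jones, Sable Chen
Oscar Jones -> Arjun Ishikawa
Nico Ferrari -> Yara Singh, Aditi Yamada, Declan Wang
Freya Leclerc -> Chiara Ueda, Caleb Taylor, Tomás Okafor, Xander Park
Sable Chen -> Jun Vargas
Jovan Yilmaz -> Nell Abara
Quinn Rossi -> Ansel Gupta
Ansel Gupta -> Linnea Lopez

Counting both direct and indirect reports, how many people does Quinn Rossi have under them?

Quinn Rossi directly manages Ansel Gupta. Under Ansel Gupta: Linnea Lopez (1). That's 2 in total.

2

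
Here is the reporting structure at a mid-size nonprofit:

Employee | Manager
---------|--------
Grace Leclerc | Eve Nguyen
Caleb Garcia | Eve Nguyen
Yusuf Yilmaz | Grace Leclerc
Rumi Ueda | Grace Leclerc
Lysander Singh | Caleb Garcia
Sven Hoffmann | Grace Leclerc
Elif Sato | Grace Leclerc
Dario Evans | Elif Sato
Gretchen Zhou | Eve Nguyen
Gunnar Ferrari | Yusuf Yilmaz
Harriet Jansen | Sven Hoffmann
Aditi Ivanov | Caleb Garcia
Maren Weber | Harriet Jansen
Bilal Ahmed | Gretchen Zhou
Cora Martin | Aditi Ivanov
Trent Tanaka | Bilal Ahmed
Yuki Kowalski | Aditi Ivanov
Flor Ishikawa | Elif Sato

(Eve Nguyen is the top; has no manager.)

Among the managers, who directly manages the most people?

Grace Leclerc

Direct-report counts: Eve Nguyen has 3; Gretchen Zhou has 1; Bilal Ahmed has 1; Caleb Garcia has 2; Aditi Ivanov has 2; Grace Leclerc has 4; Elif Sato has 2; Sven Hoffmann has 1; Harriet Jansen has 1; Yusuf Yilmaz has 1. The largest is 4, held by Grace Leclerc.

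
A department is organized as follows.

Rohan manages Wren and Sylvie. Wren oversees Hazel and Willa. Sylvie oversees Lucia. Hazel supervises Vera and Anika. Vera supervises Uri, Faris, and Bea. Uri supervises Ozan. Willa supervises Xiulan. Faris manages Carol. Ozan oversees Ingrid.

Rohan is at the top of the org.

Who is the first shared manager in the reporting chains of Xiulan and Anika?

Xiulan's chain of managers is Willa, Wren, Rohan. Anika's chain of managers is Hazel, Wren, Rohan. The first manager that appears in both chains is Wren.

Wren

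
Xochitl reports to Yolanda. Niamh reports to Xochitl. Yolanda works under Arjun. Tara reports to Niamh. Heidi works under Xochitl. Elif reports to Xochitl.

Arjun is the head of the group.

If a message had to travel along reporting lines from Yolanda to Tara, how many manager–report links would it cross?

3

Tara is in Yolanda's organization: the chain from Tara up to Yolanda is Tara → Niamh → Xochitl → Yolanda, which is 3 links.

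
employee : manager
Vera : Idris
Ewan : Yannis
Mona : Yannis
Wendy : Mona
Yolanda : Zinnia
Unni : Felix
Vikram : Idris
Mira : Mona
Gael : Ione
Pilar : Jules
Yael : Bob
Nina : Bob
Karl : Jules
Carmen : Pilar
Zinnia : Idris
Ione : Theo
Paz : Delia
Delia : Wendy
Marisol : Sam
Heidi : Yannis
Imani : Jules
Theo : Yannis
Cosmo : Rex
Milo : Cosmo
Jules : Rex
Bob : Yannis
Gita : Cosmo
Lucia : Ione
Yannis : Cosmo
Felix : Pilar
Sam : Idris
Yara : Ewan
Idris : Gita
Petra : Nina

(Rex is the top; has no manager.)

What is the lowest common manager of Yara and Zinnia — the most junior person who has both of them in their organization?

Yara's chain of managers is Ewan, Yannis, Cosmo, Rex. Zinnia's chain of managers is Idris, Gita, Cosmo, Rex. The first manager that appears in both chains is Cosmo.

Cosmo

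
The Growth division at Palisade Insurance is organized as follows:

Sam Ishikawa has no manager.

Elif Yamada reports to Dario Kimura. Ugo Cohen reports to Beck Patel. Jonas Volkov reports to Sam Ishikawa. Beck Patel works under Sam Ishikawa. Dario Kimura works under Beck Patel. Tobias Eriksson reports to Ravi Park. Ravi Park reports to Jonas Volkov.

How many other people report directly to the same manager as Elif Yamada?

0

Elif Yamada reports to Dario Kimura, and Dario Kimura has no other direct reports. Elif Yamada has 0 peers.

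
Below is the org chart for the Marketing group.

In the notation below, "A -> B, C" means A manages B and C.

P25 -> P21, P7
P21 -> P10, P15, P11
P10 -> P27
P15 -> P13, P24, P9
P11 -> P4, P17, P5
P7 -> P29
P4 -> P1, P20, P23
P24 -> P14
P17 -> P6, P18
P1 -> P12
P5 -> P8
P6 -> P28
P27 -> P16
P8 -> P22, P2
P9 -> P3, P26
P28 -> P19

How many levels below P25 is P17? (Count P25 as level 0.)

Chain from P17 up to P25: P17 → P11 → P21 → P25. That is 3 steps up, so P17 is 3 levels below P25.

3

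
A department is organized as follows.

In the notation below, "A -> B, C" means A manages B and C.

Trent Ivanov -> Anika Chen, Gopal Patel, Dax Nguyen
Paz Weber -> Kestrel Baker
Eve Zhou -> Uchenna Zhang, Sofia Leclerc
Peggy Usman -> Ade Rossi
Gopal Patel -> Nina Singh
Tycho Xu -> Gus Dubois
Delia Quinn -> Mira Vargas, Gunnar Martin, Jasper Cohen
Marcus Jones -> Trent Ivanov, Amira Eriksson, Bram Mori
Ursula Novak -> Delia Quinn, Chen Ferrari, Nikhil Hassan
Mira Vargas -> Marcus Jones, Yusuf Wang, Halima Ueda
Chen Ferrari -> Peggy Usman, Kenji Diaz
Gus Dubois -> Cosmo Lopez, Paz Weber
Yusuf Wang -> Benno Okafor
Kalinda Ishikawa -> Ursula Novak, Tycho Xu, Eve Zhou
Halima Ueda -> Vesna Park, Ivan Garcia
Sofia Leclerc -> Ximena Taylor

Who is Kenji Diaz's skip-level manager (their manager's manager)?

Ursula Novak

Kenji Diaz reports to Chen Ferrari, and Chen Ferrari reports to Ursula Novak. So Kenji Diaz's skip-level manager is Ursula Novak.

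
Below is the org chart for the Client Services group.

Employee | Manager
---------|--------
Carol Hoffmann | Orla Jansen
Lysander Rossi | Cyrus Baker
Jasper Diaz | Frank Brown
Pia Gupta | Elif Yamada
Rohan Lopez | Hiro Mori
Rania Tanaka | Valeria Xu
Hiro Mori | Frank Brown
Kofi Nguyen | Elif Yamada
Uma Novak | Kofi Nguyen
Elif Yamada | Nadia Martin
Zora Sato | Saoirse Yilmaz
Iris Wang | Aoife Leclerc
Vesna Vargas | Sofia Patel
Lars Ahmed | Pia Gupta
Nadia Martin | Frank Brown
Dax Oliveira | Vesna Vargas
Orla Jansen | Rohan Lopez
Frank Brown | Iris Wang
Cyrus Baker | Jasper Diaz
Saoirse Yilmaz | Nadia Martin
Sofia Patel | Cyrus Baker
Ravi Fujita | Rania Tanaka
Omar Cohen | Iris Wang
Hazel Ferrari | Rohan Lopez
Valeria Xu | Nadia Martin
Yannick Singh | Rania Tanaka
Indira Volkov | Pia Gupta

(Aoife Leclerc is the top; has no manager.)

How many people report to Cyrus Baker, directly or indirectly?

Cyrus Baker directly manages Sofia Patel, Lysander Rossi. Under Sofia Patel: Vesna Vargas, Dax Oliveira (2). Lysander Rossi has no reports. So Cyrus Baker's organization is 2 direct reports plus everyone under them: 3 + 1 = 4.

4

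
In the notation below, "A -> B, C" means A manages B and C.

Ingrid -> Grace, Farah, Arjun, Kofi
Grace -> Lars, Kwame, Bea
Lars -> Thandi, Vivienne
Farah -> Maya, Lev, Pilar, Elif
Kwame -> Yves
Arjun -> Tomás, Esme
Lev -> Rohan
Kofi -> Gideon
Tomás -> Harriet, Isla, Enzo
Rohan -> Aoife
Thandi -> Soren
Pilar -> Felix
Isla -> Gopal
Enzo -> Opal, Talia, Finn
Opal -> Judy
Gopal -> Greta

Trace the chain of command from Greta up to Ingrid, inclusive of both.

Greta reports to Gopal. Gopal reports to Isla. Isla reports to Tomás. Tomás reports to Arjun. Arjun reports to Ingrid. Ingrid is at the top.

Greta -> Gopal -> Isla -> Tomás -> Arjun -> Ingrid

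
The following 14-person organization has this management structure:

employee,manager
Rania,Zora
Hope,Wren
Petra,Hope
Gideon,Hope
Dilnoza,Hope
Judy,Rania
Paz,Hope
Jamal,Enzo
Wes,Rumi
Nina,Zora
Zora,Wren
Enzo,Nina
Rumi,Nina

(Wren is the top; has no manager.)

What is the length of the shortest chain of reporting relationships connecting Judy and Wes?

Judy is 2 levels below Zora, and Wes is 3 levels below Zora (their lowest common manager). The shortest path runs up from Judy to Zora and back down to Wes: 2 + 3 = 5 links.

5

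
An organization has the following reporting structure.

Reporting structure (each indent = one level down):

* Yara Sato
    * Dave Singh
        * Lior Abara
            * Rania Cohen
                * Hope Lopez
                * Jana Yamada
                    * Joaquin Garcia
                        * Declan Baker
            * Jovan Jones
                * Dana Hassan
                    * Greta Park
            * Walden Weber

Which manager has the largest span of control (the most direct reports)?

Direct-report counts: Yara Sato has 1; Dave Singh has 1; Lior Abara has 3; Jovan Jones has 1; Dana Hassan has 1; Rania Cohen has 2; Jana Yamada has 1; Joaquin Garcia has 1. The largest is 3, held by Lior Abara.

Lior Abara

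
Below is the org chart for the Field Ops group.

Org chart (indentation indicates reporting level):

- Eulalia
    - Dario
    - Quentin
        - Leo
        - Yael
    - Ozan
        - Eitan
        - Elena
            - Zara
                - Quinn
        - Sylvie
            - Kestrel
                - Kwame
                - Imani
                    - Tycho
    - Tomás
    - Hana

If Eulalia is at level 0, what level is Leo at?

2

Chain from Leo up to Eulalia: Leo → Quentin → Eulalia. That is 2 steps up, so Leo is 2 levels below Eulalia.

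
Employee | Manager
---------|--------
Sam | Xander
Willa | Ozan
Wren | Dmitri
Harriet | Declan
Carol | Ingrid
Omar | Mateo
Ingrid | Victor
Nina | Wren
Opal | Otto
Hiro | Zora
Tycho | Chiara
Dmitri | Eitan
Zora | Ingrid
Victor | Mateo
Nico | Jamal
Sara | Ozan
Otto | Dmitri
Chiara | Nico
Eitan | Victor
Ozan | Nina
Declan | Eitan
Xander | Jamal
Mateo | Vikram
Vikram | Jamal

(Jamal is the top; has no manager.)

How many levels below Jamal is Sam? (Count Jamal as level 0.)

2

Chain from Sam up to Jamal: Sam → Xander → Jamal. That is 2 steps up, so Sam is 2 levels below Jamal.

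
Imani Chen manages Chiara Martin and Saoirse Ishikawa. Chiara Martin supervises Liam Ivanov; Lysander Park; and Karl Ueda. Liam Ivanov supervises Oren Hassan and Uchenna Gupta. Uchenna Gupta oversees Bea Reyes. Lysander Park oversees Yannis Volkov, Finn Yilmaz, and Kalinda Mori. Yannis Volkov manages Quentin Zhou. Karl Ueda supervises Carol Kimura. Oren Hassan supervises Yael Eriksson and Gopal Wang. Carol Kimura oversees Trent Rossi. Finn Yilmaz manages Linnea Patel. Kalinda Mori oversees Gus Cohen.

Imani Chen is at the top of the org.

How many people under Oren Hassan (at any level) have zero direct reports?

The people in Oren Hassan's organization with no one reporting to them are Gopal Wang, Yael Eriksson. That is 2.

2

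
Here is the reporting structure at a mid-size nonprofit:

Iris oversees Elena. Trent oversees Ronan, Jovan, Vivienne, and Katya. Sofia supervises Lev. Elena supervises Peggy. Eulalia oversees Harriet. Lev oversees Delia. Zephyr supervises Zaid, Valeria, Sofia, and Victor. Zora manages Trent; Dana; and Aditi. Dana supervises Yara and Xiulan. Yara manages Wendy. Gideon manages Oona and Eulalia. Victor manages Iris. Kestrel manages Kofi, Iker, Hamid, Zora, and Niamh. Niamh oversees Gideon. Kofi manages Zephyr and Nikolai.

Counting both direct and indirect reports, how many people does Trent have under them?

4

Trent directly manages Ronan, Jovan, Vivienne, Katya. Ronan has no reports. Jovan has no reports. Vivienne has no reports. Katya has no reports. So Trent's organization is 4 direct reports plus everyone under them: 1 + 1 + 1 + 1 = 4.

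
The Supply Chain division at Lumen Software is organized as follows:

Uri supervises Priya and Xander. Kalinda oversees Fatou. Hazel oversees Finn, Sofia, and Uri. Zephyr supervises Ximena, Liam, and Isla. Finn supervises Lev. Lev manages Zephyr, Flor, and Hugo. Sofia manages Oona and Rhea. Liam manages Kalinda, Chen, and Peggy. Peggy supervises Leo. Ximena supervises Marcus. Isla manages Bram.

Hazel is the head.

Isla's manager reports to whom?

Lev

Isla reports to Zephyr, and Zephyr reports to Lev. So Isla's skip-level manager is Lev.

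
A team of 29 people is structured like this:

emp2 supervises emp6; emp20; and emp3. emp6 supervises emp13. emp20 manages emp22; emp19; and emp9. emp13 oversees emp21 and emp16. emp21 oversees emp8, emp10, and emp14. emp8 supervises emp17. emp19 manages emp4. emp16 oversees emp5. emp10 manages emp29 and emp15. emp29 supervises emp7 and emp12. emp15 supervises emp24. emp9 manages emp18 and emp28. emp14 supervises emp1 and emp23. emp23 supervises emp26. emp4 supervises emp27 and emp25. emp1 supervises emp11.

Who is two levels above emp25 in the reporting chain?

emp25 reports to emp4, and emp4 reports to emp19. So emp25's skip-level manager is emp19.

emp19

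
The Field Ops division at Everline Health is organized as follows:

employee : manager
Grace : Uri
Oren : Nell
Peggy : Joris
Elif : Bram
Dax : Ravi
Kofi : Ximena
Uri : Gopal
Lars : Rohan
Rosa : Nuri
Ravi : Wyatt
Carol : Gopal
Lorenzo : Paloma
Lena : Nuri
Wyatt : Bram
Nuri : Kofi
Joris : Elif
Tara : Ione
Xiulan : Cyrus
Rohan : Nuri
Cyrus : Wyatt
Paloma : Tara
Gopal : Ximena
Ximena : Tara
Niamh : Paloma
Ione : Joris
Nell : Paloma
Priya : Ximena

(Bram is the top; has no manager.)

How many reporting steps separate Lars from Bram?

Chain from Lars up to Bram: Lars → Rohan → Nuri → Kofi → Ximena → Tara → Ione → Joris → Elif → Bram. That is 9 steps up, so Lars is 9 levels below Bram.

9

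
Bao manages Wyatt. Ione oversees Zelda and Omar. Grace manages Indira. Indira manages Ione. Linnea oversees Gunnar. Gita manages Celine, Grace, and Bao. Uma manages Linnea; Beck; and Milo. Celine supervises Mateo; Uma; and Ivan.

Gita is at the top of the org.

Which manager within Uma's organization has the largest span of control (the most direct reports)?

Direct-report counts within Uma's organization: Uma has 3; Linnea has 1. The largest is 3, held by Uma.

Uma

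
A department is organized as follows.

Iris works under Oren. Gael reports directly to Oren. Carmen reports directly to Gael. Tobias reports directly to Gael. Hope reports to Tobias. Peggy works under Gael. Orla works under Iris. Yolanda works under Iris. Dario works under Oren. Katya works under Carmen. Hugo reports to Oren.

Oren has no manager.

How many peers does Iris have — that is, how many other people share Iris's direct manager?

3

Iris reports to Oren. Oren's other direct reports are Gael, Dario, Hugo — 3 peers.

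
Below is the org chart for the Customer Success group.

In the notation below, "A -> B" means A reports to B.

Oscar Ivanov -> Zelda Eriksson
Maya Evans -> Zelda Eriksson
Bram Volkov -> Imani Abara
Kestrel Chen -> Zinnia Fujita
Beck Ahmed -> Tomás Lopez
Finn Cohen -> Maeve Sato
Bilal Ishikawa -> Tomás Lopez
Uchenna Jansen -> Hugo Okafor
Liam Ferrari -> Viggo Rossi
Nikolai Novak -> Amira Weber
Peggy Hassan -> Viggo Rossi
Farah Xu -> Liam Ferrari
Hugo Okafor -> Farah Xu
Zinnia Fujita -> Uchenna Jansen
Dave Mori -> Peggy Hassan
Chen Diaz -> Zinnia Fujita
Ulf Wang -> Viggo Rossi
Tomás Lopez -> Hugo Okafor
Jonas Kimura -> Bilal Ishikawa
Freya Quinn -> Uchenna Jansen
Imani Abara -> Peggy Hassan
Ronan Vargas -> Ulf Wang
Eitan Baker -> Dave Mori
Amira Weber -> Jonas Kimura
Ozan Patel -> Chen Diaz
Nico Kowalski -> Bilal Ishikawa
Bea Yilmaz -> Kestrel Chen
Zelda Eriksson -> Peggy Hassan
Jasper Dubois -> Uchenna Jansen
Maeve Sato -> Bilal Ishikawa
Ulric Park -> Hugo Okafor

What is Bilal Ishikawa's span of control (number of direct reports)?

Bilal Ishikawa directly manages Maeve Sato, Jonas Kimura, Nico Kowalski. That is 3 direct reports.

3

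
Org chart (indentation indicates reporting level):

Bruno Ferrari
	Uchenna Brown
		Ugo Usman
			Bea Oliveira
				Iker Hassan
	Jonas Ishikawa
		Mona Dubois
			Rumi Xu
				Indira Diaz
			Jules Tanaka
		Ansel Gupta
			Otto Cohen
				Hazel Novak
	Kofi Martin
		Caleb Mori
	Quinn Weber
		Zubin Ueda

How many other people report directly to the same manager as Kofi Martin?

Kofi Martin reports to Bruno Ferrari. Bruno Ferrari's other direct reports are Uchenna Brown, Jonas Ishikawa, Quinn Weber — 3 peers.

3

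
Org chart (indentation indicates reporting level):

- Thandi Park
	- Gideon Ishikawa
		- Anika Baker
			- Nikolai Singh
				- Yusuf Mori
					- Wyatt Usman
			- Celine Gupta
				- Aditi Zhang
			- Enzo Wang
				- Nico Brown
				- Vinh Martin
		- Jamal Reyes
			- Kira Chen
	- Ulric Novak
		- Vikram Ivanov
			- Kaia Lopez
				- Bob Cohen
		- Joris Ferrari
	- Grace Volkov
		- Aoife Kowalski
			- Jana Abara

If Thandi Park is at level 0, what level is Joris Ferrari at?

Chain from Joris Ferrari up to Thandi Park: Joris Ferrari → Ulric Novak → Thandi Park. That is 2 steps up, so Joris Ferrari is 2 levels below Thandi Park.

2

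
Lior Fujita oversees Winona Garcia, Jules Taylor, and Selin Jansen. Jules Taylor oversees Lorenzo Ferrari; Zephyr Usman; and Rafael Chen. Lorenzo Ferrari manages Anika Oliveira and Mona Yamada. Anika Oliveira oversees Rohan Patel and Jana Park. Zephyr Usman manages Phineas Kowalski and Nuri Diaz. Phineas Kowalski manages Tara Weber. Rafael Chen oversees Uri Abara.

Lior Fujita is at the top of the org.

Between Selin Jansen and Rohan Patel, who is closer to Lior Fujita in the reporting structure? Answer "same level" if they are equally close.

Selin Jansen is 1 level below Lior Fujita; Rohan Patel is 4. Selin Jansen is higher.

Selin Jansen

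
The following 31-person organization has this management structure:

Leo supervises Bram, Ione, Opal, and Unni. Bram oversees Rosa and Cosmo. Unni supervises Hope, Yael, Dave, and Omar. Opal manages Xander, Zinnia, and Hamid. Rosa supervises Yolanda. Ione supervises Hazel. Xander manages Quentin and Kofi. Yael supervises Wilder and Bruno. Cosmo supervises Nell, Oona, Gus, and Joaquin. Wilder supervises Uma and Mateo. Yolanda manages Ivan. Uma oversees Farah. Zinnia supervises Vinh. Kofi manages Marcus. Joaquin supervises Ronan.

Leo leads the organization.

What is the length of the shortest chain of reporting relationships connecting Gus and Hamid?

Gus is 3 levels below Leo, and Hamid is 2 levels below Leo (their lowest common manager). The shortest path runs up from Gus to Leo and back down to Hamid: 3 + 2 = 5 links.

5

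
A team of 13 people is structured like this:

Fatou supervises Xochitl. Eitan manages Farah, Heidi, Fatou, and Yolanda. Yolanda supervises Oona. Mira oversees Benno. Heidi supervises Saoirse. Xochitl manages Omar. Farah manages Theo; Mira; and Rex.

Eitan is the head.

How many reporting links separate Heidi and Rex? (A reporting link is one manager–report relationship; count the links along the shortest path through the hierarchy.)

Heidi is 1 level below Eitan, and Rex is 2 levels below Eitan (their lowest common manager). The shortest path runs up from Heidi to Eitan and back down to Rex: 1 + 2 = 3 links.

3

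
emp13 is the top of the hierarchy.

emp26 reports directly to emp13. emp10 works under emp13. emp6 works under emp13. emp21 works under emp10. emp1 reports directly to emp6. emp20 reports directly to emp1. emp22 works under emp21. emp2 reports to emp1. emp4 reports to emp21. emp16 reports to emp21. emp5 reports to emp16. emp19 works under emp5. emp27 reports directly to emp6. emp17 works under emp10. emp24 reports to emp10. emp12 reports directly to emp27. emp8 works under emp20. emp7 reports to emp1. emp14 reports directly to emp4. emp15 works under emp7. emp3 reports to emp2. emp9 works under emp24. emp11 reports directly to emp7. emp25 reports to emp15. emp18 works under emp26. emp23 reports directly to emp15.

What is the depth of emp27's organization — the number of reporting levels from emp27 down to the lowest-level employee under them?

The longest chain under emp27 runs emp27 → emp12, which is 1 level below emp27.

1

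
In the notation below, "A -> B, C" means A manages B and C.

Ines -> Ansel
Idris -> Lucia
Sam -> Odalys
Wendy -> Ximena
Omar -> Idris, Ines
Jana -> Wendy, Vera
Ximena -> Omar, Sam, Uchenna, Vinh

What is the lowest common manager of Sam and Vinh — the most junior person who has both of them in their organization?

Sam's chain of managers is Ximena, Wendy, Jana. Vinh's chain of managers is Ximena, Wendy, Jana. The first manager that appears in both chains is Ximena.

Ximena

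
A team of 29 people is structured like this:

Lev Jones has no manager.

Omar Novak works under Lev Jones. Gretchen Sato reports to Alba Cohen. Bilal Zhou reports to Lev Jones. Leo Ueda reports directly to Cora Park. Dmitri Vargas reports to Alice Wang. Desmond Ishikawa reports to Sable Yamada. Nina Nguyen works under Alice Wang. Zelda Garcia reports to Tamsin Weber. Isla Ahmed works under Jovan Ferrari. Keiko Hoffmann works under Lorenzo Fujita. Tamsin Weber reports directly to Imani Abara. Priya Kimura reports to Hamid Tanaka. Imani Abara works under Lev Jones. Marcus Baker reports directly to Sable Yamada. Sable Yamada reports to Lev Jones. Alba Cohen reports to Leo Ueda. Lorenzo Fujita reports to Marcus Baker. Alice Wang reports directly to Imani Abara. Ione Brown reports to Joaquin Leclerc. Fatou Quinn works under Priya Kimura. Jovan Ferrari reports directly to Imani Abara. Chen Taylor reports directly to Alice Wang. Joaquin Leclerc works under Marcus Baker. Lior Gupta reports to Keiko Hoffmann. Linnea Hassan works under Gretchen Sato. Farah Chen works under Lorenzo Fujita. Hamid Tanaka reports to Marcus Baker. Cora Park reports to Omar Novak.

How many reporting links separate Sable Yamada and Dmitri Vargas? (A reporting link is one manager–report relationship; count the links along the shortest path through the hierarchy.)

Sable Yamada is 1 level below Lev Jones, and Dmitri Vargas is 3 levels below Lev Jones (their lowest common manager). The shortest path runs up from Sable Yamada to Lev Jones and back down to Dmitri Vargas: 1 + 3 = 4 links.

4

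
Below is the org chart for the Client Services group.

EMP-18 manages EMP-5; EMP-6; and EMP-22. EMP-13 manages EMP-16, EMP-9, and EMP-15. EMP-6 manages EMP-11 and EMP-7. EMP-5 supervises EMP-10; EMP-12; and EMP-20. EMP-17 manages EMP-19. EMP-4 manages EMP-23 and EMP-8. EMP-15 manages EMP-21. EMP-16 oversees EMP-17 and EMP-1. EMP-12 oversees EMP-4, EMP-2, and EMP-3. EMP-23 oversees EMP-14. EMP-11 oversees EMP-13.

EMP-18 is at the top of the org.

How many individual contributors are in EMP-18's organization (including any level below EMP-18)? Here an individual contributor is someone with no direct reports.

12

The people in EMP-18's organization with no one reporting to them are EMP-22, EMP-7, EMP-9, EMP-21, EMP-1, EMP-19, EMP-10, EMP-20, EMP-2, EMP-8, EMP-14, EMP-3. That is 12.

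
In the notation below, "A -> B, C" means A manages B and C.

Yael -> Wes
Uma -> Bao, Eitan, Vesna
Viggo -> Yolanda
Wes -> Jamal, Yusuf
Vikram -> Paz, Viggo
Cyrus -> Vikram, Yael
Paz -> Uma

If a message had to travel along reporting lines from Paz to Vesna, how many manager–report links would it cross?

Vesna is in Paz's organization: the chain from Vesna up to Paz is Vesna → Uma → Paz, which is 2 links.

2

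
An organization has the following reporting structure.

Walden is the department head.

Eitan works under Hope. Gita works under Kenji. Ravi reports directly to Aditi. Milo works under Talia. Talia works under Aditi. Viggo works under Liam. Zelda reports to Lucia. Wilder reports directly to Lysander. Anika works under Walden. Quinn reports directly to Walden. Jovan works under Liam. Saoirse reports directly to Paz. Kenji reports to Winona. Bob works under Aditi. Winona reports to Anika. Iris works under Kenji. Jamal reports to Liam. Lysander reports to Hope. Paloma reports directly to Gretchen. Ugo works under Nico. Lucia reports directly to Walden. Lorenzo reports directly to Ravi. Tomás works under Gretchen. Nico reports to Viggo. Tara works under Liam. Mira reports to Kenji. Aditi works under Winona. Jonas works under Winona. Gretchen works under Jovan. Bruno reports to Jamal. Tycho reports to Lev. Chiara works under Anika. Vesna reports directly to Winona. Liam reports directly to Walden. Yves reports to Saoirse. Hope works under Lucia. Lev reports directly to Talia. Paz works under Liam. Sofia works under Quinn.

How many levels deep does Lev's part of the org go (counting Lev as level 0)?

1

The longest chain under Lev runs Lev → Tycho, which is 1 level below Lev.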